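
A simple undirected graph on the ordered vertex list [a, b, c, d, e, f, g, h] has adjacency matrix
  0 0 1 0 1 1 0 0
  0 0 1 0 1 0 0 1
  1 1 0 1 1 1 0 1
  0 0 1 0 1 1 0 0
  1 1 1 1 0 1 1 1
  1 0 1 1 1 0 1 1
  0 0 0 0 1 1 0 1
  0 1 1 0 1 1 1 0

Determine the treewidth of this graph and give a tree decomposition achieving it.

Treewidth 3.
One optimal decomposition is:
Bags: B1 = {e, f, g, h}  B2 = {c, e, f, h}  B3 = {b, c, e, h}  B4 = {c, d, e, f}  B5 = {a, c, e, f}
Tree: B1–B2, B2–B3, B2–B4, B2–B5

Every bag has size at most 4, so the width is 4 − 1 = 3 and tw(G) ≤ 3. For the lower bound, the 4 vertices {e, f, g, h} are pairwise adjacent, and any tree decomposition puts a clique entirely inside one bag — forcing width ≥ 3. Therefore the treewidth is 3.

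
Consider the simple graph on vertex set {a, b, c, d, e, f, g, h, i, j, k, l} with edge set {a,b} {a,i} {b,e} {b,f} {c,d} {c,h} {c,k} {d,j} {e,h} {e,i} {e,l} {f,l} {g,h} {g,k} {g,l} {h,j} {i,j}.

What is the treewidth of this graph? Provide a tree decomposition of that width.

Treewidth 3.
Bags: B1 = {c, d, g, k}  B2 = {c, d, g, h}  B3 = {d, g, h, j}  B4 = {g, h, j, l}  B5 = {e, h, j, l}  B6 = {e, i, j, l}  B7 = {e, f, i, l}  B8 = {b, e, f, i}  B9 = {a, b, f, i}
Tree: B1–B2, B2–B3, B3–B4, B4–B5, B5–B6, B6–B7, B7–B8, B8–B9

The largest bag has 4 vertices, giving width 3; this decomposition certifies tw(G) ≤ 3. For the lower bound: the 4 vertex sets {c,d,k}, {g}, {h}, {e,i,j,l} are disjoint, each induces a connected subgraph, and every pair is joined by at least one edge of G. Contracting each set to a single vertex therefore yields K_{4} as a minor, and since treewidth is minor-monotone, tw(G) ≥ tw(K_{4}) = 3. Combining the bounds, tw(G) = 3.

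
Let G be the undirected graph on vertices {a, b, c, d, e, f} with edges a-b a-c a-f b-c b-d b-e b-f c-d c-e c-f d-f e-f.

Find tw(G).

3

A width-3 tree decomposition is:
Bags: B1 = {b, c, d, f}  B2 = {b, c, e, f}  B3 = {a, b, c, f}
Tree: B1–B2, B2–B3
Every bag has size at most 4, so the width is 4 − 1 = 3 and tw(G) ≤ 3. For the lower bound, the 4 vertices {b, c, d, f} are pairwise adjacent, and any tree decomposition puts a clique entirely inside one bag — forcing width ≥ 3. Hence tw(G) = 3 exactly.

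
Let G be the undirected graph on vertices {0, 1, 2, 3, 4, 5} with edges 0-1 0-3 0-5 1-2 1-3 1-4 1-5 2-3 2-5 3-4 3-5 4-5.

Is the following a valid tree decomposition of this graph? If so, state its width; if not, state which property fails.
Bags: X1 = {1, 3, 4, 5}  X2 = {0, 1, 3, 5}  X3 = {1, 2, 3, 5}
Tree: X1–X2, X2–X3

Yes; width 3.

Checking the three conditions: (i) the bags cover all of {0, 1, 2, 3, 4, 5}; (ii) for each edge, some bag contains both endpoints; (iii) the bags containing any fixed vertex form a subtree. All hold, so the decomposition is valid with width 4 − 1 = 3.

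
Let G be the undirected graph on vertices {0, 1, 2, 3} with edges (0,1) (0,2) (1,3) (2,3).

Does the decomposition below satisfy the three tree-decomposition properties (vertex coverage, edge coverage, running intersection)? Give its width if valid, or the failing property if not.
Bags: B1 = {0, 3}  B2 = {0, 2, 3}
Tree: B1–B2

No — vertex 1 appears in no bag.

A tree decomposition must satisfy three properties: every vertex lies in some bag; for every edge, both endpoints lie together in some bag; and for every vertex, the bags containing it form a connected subtree. Here vertex 1 appears in no bag, so the decomposition is invalid.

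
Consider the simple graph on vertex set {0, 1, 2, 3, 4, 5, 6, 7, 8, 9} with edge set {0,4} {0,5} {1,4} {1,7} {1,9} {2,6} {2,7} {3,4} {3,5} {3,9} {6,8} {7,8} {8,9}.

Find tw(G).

2

A width-2 tree decomposition is:
Bags: B1 = {2, 6, 8}  B2 = {2, 7, 8}  B3 = {7, 8, 9}  B4 = {1, 7, 9}  B5 = {1, 3, 9}  B6 = {1, 3, 4}  B7 = {3, 4, 5}  B8 = {0, 4, 5}
Tree: B1–B2, B2–B3, B3–B4, B4–B5, B5–B6, B6–B7, B7–B8
Each bag holds 3 vertices, so the decomposition has width 2, which upper-bounds the treewidth. The edges 6–2–7–8–6 form a cycle, so G is not a tree and its treewidth is at least 2. The upper and lower bounds meet at 2, so that is the treewidth.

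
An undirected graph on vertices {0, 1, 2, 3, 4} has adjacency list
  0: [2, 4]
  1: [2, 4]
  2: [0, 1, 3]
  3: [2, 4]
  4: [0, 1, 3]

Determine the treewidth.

A width-2 tree decomposition is:
Bags: B1 = {2, 3, 4}  B2 = {0, 2, 4}  B3 = {1, 2, 4}
Tree: B1–B2, B2–B3
Every bag has size at most 3, so the width is 3 − 1 = 2 and tw(G) ≤ 2. For the lower bound, G contains the cycle 3–2–0–4–3, so G is not a forest; only forests have treewidth ≤ 1, hence tw(G) ≥ 2. Combining the bounds, tw(G) = 2.

2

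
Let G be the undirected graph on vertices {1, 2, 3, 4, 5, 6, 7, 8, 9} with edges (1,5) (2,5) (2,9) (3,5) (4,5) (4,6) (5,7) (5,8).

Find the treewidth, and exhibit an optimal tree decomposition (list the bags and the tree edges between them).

The largest bag has 2 vertices, giving width 1; this decomposition certifies tw(G) ≤ 1. G has an edge, so its treewidth is at least 1. Hence tw(G) = 1 exactly.

Treewidth 1.
One optimal decomposition is:
Bags: B1 = {5, 7}  B2 = {4, 5}  B3 = {2, 5}  B4 = {3, 5}  B5 = {1, 5}  B6 = {4, 6}  B7 = {5, 8}  B8 = {2, 9}
Tree: B1–B2, B2–B3, B1–B4, B2–B5, B2–B6, B5–B7, B3–B8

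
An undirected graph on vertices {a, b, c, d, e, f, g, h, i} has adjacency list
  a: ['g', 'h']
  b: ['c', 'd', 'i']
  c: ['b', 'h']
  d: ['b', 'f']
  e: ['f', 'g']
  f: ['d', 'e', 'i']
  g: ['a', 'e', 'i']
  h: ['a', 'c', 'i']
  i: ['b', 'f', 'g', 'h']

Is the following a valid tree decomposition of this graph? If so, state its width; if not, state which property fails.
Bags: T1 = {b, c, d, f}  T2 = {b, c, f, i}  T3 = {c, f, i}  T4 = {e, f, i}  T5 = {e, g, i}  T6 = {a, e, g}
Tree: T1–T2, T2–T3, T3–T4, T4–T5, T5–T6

No — vertex h appears in no bag.

A tree decomposition must satisfy three properties: every vertex lies in some bag; for every edge, both endpoints lie together in some bag; and for every vertex, the bags containing it form a connected subtree. Here vertex h appears in no bag, so the decomposition is invalid.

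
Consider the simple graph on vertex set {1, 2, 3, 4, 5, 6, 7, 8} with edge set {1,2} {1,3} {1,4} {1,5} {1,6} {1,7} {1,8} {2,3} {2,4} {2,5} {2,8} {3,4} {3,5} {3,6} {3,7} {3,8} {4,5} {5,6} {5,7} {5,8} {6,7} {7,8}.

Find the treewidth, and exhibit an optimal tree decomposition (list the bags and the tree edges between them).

Treewidth 4.
Bags: B1 = {1, 2, 3, 5, 8}  B2 = {1, 3, 5, 7, 8}  B3 = {1, 2, 3, 4, 5}  B4 = {1, 3, 5, 6, 7}
Tree: B1–B2, B1–B3, B2–B4

Each bag holds 5 vertices, so the decomposition has width 4, which upper-bounds the treewidth. For the lower bound, the 5 vertices {1, 2, 3, 5, 8} are pairwise adjacent, and any tree decomposition puts a clique entirely inside one bag — forcing width ≥ 4. The upper and lower bounds meet at 4, so that is the treewidth.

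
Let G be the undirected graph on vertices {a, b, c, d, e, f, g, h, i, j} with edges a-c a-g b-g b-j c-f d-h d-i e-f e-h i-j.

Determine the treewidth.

2

A width-2 tree decomposition is:
Bags: B1 = {d, i, j}  B2 = {d, h, j}  B3 = {e, h, j}  B4 = {e, f, j}  B5 = {c, f, j}  B6 = {a, c, j}  B7 = {a, g, j}  B8 = {b, g, j}
Tree: B1–B2, B2–B3, B3–B4, B4–B5, B5–B6, B6–B7, B7–B8
Each bag holds 3 vertices, so the decomposition has width 2, which upper-bounds the treewidth. For the lower bound, G contains the cycle j–i–d–h–e–f–c–a–g–b–j, so G is not a forest; only forests have treewidth ≤ 1, hence tw(G) ≥ 2. The upper and lower bounds meet at 2, so that is the treewidth.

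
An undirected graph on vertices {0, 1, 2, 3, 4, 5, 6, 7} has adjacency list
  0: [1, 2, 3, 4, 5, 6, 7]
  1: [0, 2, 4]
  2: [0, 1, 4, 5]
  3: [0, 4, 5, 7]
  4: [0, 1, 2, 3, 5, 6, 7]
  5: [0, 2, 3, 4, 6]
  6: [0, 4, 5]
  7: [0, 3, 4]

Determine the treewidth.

A width-3 tree decomposition is:
Bags: B1 = {0, 4, 5, 6}  B2 = {0, 2, 4, 5}  B3 = {0, 3, 4, 5}  B4 = {0, 1, 2, 4}  B5 = {0, 3, 4, 7}
Tree: B1–B2, B1–B3, B2–B4, B3–B5
Each bag holds 4 vertices, so the decomposition has width 3, which upper-bounds the treewidth. Conversely, {0, 1, 2, 4} is a clique of size 4, and the vertices of any clique must share a bag in every tree decomposition; so some bag has ≥ 4 vertices and tw(G) ≥ 3. Therefore the treewidth is 3.

3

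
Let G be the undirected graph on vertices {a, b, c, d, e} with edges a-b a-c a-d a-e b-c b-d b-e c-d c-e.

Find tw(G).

A width-3 tree decomposition is:
Bags: B1 = {a, b, c, d}  B2 = {a, b, c, e}
Tree: B1–B2
Each bag holds 4 vertices, so the decomposition has width 3, which upper-bounds the treewidth. For the lower bound, the 4 vertices {a, b, c, d} are pairwise adjacent, and any tree decomposition puts a clique entirely inside one bag — forcing width ≥ 3. The upper and lower bounds meet at 3, so that is the treewidth.

3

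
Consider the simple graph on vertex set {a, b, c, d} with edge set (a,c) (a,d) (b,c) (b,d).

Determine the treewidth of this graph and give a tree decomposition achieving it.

Every bag has size at most 3, so the width is 3 − 1 = 2 and tw(G) ≤ 2. For the lower bound, G contains the cycle b–d–a–c–b, so G is not a forest; only forests have treewidth ≤ 1, hence tw(G) ≥ 2. The upper and lower bounds meet at 2, so that is the treewidth.

Treewidth 2.
Bags: B1 = {a, b, d}  B2 = {a, b, c}
Tree: B1–B2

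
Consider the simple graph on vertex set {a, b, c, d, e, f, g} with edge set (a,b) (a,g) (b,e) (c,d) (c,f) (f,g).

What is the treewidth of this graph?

A width-1 tree decomposition is:
Bags: B1 = {c, d}  B2 = {c, f}  B3 = {f, g}  B4 = {a, g}  B5 = {a, b}  B6 = {b, e}
Tree: B1–B2, B2–B3, B3–B4, B4–B5, B5–B6
The largest bag has 2 vertices, giving width 1; this decomposition certifies tw(G) ≤ 1. Any graph with an edge has treewidth ≥ 1, and G has the edge d–c. Combining the bounds, tw(G) = 1.

1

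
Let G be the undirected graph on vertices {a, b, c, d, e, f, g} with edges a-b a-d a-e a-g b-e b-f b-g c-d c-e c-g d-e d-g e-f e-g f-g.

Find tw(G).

3

A width-3 tree decomposition is:
Bags: B1 = {c, d, e, g}  B2 = {a, d, e, g}  B3 = {a, b, e, g}  B4 = {b, e, f, g}
Tree: B1–B2, B2–B3, B3–B4
Every bag has size at most 4, so the width is 4 − 1 = 3 and tw(G) ≤ 3. Conversely, {c, d, e, g} is a clique of size 4, and the vertices of any clique must share a bag in every tree decomposition; so some bag has ≥ 4 vertices and tw(G) ≥ 3. Combining the bounds, tw(G) = 3.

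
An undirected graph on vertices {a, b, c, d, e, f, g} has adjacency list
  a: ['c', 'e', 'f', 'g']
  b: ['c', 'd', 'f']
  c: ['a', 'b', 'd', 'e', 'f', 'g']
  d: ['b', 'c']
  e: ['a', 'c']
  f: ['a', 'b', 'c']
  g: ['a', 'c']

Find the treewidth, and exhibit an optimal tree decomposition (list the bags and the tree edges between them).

Treewidth 2.
Bags: B1 = {b, c, f}  B2 = {a, c, f}  B3 = {a, c, e}  B4 = {b, c, d}  B5 = {a, c, g}
Tree: B1–B2, B2–B3, B1–B4, B3–B5

The largest bag has 3 vertices, giving width 2; this decomposition certifies tw(G) ≤ 2. Conversely, {b, c, d} is a clique of size 3, and the vertices of any clique must share a bag in every tree decomposition; so some bag has ≥ 3 vertices and tw(G) ≥ 2. Hence tw(G) = 2 exactly.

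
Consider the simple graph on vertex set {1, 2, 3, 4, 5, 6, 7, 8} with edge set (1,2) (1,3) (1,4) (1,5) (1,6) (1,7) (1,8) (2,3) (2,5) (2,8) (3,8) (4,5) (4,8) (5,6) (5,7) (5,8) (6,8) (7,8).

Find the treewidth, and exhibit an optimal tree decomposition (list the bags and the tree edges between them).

The largest bag has 4 vertices, giving width 3; this decomposition certifies tw(G) ≤ 3. On the other hand G contains the 4-clique {1, 2, 3, 8}. A clique must lie in a single bag of any decomposition, so no decomposition can have width below 3. Therefore the treewidth is 3.

Treewidth 3.
One optimal decomposition is:
Bags: B1 = {1, 5, 7, 8}  B2 = {1, 4, 5, 8}  B3 = {1, 5, 6, 8}  B4 = {1, 2, 5, 8}  B5 = {1, 2, 3, 8}
Tree: B1–B2, B1–B3, B3–B4, B4–B5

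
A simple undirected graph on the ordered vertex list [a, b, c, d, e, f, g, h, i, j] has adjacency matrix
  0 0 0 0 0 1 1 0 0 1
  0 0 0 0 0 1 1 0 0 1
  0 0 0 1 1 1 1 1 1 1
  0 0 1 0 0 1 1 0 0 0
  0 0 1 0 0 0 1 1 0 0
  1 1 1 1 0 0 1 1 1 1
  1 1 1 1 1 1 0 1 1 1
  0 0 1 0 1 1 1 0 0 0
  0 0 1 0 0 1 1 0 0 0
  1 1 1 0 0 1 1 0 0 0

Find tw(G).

3

A width-3 tree decomposition is:
Bags: B1 = {c, d, f, g}  B2 = {c, f, g, h}  B3 = {c, f, g, j}  B4 = {c, e, g, h}  B5 = {b, f, g, j}  B6 = {c, f, g, i}  B7 = {a, f, g, j}
Tree: B1–B2, B1–B3, B2–B4, B3–B5, B1–B6, B5–B7
Each bag holds 4 vertices, so the decomposition has width 3, which upper-bounds the treewidth. For the lower bound, the 4 vertices {c, e, g, h} are pairwise adjacent, and any tree decomposition puts a clique entirely inside one bag — forcing width ≥ 3. Hence tw(G) = 3 exactly.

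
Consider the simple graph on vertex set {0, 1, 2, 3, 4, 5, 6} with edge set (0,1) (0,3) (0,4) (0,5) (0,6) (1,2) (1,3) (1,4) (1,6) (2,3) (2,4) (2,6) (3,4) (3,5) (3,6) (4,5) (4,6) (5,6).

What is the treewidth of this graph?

A width-4 tree decomposition is:
Bags: B1 = {0, 1, 3, 4, 6}  B2 = {0, 3, 4, 5, 6}  B3 = {1, 2, 3, 4, 6}
Tree: B1–B2, B1–B3
Every bag has size at most 5, so the width is 5 − 1 = 4 and tw(G) ≤ 4. For the lower bound, the 5 vertices {0, 1, 3, 4, 6} are pairwise adjacent, and any tree decomposition puts a clique entirely inside one bag — forcing width ≥ 4. Combining the bounds, tw(G) = 4.

4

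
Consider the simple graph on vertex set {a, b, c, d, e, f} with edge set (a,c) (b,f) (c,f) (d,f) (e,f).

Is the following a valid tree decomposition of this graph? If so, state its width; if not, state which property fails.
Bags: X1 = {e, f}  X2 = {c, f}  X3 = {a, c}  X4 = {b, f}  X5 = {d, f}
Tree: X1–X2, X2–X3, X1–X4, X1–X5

Every vertex of G appears in some bag (union = {a, b, c, d, e, f}); every edge is covered by a bag; and for each vertex v the set of bags containing v is connected in the bag tree. The decomposition is therefore valid. The largest bag has 2 vertices, so the width is 1.

Yes; width 1.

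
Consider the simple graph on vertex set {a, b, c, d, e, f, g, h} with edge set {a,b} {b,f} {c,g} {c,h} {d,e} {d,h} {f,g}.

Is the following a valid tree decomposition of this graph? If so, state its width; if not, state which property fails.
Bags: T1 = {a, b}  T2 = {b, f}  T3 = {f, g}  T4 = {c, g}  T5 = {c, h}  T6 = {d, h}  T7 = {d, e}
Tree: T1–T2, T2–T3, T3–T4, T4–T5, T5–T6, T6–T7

Vertex coverage: the bags together contain {a, b, c, d, e, f, g, h}, the full vertex set. Edge coverage: each edge of G has both endpoints in at least one bag. Running intersection: for every vertex, the bags containing it form a connected subtree. All three properties hold, so this is a valid tree decomposition of width max|bag| − 1 = 1, and hence tw(G) ≤ 1.

Yes; width 1.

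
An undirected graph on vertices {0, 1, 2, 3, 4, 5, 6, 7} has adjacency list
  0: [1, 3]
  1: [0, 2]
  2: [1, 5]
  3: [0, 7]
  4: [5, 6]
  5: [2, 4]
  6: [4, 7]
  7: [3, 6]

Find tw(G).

2

A width-2 tree decomposition is:
Bags: B1 = {1, 2, 5}  B2 = {0, 1, 5}  B3 = {0, 3, 5}  B4 = {3, 5, 7}  B5 = {5, 6, 7}  B6 = {4, 5, 6}
Tree: B1–B2, B2–B3, B3–B4, B4–B5, B5–B6
Every bag has size at most 3, so the width is 3 − 1 = 2 and tw(G) ≤ 2. For the lower bound, G contains the cycle 5–2–1–0–3–7–6–4–5, so G is not a forest; only forests have treewidth ≤ 1, hence tw(G) ≥ 2. Hence tw(G) = 2 exactly.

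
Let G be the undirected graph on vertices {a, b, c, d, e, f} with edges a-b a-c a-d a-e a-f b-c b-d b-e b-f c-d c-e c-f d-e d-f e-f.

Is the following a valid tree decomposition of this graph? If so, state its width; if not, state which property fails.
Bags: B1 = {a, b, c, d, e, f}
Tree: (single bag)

Checking the three conditions: (i) the bags cover all of {a, b, c, d, e, f}; (ii) for each edge, some bag contains both endpoints; (iii) the bags containing any fixed vertex form a subtree. All hold, so the decomposition is valid with width 6 − 1 = 5.

Yes; width 5.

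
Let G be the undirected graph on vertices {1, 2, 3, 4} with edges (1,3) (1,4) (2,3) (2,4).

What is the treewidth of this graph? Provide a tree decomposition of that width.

Every bag has size at most 3, so the width is 3 − 1 = 2 and tw(G) ≤ 2. Since 3–2–4–1–3 is a cycle in G, G is not acyclic. Forests are exactly the graphs of treewidth ≤ 1, so tw(G) ≥ 2. Combining the bounds, tw(G) = 2.

Treewidth 2.
One such decomposition:
Bags: B1 = {2, 3, 4}  B2 = {1, 3, 4}
Tree: B1–B2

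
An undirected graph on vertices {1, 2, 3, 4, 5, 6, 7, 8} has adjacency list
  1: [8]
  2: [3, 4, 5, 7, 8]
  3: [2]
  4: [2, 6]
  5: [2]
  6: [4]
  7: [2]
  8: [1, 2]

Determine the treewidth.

1

A width-1 tree decomposition is:
Bags: B1 = {2, 3}  B2 = {2, 8}  B3 = {2, 4}  B4 = {2, 7}  B5 = {4, 6}  B6 = {1, 8}  B7 = {2, 5}
Tree: B1–B2, B2–B3, B3–B4, B3–B5, B2–B6, B4–B7
The largest bag has 2 vertices, giving width 1; this decomposition certifies tw(G) ≤ 1. Since G has at least one edge (e.g. 3–2), it is not an edgeless graph, so tw(G) ≥ 1. The upper and lower bounds meet at 1, so that is the treewidth.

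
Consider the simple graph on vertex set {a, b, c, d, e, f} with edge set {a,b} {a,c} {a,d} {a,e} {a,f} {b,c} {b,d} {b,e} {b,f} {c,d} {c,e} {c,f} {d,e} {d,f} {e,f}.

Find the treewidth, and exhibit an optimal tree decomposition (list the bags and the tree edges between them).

Treewidth 5.
One optimal decomposition is:
Bags: B1 = {a, b, c, d, e, f}
Tree: (single bag)

A single bag containing all 6 vertices is trivially a valid decomposition of width 5. For the lower bound, the 6 vertices {a, b, c, d, e, f} are pairwise adjacent, and any tree decomposition puts a clique entirely inside one bag — forcing width ≥ 5. Hence tw(G) = 5 exactly.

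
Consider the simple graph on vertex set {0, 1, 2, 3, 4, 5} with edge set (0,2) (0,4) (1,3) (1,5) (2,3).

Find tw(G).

1

A width-1 tree decomposition is:
Bags: B1 = {1, 5}  B2 = {1, 3}  B3 = {2, 3}  B4 = {0, 2}  B5 = {0, 4}
Tree: B1–B2, B2–B3, B3–B4, B4–B5
Each bag holds 2 vertices, so the decomposition has width 1, which upper-bounds the treewidth. Any graph with an edge has treewidth ≥ 1, and G has the edge 5–1. Therefore the treewidth is 1.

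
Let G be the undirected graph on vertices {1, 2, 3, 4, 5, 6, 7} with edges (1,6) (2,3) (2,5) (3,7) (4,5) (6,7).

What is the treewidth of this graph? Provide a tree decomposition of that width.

Each bag holds 2 vertices, so the decomposition has width 1, which upper-bounds the treewidth. Since G has at least one edge (e.g. 4–5), it is not an edgeless graph, so tw(G) ≥ 1. Combining the bounds, tw(G) = 1.

Treewidth 1.
One optimal decomposition is:
Bags: B1 = {4, 5}  B2 = {2, 5}  B3 = {2, 3}  B4 = {3, 7}  B5 = {6, 7}  B6 = {1, 6}
Tree: B1–B2, B2–B3, B3–B4, B4–B5, B5–B6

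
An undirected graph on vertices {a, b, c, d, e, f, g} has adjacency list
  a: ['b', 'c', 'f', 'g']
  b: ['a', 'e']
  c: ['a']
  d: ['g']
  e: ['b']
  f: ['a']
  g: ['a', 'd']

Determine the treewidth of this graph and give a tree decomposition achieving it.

Every bag has size at most 2, so the width is 2 − 1 = 1 and tw(G) ≤ 1. G has an edge, so its treewidth is at least 1. Hence tw(G) = 1 exactly.

Treewidth 1.
One optimal decomposition is:
Bags: B1 = {a, b}  B2 = {a, f}  B3 = {a, c}  B4 = {a, g}  B5 = {d, g}  B6 = {b, e}
Tree: B1–B2, B1–B3, B2–B4, B4–B5, B1–B6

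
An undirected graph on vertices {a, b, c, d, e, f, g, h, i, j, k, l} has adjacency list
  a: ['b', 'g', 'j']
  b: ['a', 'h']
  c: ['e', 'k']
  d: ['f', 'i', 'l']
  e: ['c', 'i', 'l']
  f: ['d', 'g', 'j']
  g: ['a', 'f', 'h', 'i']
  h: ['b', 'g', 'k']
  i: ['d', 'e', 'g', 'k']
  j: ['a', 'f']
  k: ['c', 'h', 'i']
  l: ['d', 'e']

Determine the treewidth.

3

A width-3 tree decomposition is:
Bags: B1 = {a, b, f, j}  B2 = {a, b, f, g}  B3 = {b, f, g, h}  B4 = {d, f, g, h}  B5 = {d, g, h, i}  B6 = {d, h, i, k}  B7 = {d, i, k, l}  B8 = {e, i, k, l}  B9 = {c, e, k, l}
Tree: B1–B2, B2–B3, B3–B4, B4–B5, B5–B6, B6–B7, B7–B8, B8–B9
Each bag holds 4 vertices, so the decomposition has width 3, which upper-bounds the treewidth. For the lower bound: the 4 vertex sets {a,b,j}, {f}, {g}, {d,h,i,k} are disjoint, each induces a connected subgraph, and every pair is joined by at least one edge of G. Contracting each set to a single vertex therefore yields K_{4} as a minor, and since treewidth is minor-monotone, tw(G) ≥ tw(K_{4}) = 3. Therefore the treewidth is 3.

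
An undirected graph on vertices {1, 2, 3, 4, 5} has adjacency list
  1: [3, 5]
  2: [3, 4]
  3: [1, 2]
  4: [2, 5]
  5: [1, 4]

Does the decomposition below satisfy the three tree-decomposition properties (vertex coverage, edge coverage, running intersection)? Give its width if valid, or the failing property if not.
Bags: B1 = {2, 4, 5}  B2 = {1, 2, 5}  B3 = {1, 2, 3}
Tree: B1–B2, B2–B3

Checking the three conditions: (i) the bags cover all of {1, 2, 3, 4, 5}; (ii) for each edge, some bag contains both endpoints; (iii) the bags containing any fixed vertex form a subtree. All hold, so the decomposition is valid with width 3 − 1 = 2.

Yes; width 2.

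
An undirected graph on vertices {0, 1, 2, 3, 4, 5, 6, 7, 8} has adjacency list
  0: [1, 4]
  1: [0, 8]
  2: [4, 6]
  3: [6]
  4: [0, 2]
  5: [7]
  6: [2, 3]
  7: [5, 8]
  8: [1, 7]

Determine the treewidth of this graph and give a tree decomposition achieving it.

The largest bag has 2 vertices, giving width 1; this decomposition certifies tw(G) ≤ 1. Since G has at least one edge (e.g. 3–6), it is not an edgeless graph, so tw(G) ≥ 1. Combining the bounds, tw(G) = 1.

Treewidth 1.
Bags: B1 = {3, 6}  B2 = {2, 6}  B3 = {2, 4}  B4 = {0, 4}  B5 = {0, 1}  B6 = {1, 8}  B7 = {7, 8}  B8 = {5, 7}
Tree: B1–B2, B2–B3, B3–B4, B4–B5, B5–B6, B6–B7, B7–B8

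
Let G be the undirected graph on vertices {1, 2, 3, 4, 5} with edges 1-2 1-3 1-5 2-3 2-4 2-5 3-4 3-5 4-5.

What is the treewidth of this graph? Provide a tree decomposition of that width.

Every bag has size at most 4, so the width is 4 − 1 = 3 and tw(G) ≤ 3. On the other hand G contains the 4-clique {1, 2, 3, 5}. A clique must lie in a single bag of any decomposition, so no decomposition can have width below 3. The upper and lower bounds meet at 3, so that is the treewidth.

Treewidth 3.
Bags: B1 = {1, 2, 3, 5}  B2 = {2, 3, 4, 5}
Tree: B1–B2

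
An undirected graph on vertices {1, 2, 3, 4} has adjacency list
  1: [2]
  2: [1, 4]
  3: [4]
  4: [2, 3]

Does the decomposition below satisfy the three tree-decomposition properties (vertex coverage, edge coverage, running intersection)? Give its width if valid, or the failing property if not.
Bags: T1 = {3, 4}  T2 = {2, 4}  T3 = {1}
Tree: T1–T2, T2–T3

No — edge (2,1) lies in no bag.

A tree decomposition must satisfy three properties: every vertex lies in some bag; for every edge, both endpoints lie together in some bag; and for every vertex, the bags containing it form a connected subtree. Here edge (2,1) lies in no bag, so the decomposition is invalid.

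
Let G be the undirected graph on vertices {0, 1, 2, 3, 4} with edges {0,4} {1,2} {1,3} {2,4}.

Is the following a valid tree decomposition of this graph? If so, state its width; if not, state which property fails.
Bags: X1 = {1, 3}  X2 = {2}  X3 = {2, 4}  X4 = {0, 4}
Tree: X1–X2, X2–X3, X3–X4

No — edge (1,2) lies in no bag.

A tree decomposition must satisfy three properties: every vertex lies in some bag; for every edge, both endpoints lie together in some bag; and for every vertex, the bags containing it form a connected subtree. Here edge (1,2) lies in no bag, so the decomposition is invalid.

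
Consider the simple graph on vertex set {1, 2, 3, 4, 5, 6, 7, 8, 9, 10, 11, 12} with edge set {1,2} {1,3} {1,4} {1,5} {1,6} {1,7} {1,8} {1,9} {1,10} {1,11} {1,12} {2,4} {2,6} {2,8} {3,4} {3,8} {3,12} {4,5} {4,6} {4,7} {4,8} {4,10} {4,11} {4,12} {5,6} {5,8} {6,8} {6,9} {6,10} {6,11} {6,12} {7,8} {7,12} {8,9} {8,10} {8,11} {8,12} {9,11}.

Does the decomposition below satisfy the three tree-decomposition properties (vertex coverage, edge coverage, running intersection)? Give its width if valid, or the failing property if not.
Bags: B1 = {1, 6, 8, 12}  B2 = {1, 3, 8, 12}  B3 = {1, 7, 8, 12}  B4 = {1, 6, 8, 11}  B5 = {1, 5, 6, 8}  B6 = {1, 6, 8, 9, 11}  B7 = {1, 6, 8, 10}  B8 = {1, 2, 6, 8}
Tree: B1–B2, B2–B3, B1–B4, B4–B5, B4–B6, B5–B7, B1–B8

A tree decomposition must satisfy three properties: every vertex lies in some bag; for every edge, both endpoints lie together in some bag; and for every vertex, the bags containing it form a connected subtree. Here vertex 4 appears in no bag, so the decomposition is invalid.

No — vertex 4 appears in no bag.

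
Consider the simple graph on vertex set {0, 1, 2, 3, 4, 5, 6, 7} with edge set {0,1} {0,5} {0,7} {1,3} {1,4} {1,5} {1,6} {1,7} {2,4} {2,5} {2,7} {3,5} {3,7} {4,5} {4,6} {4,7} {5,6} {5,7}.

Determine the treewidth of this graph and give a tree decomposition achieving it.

Treewidth 3.
One such decomposition:
Bags: B1 = {1, 4, 5, 7}  B2 = {1, 3, 5, 7}  B3 = {2, 4, 5, 7}  B4 = {1, 4, 5, 6}  B5 = {0, 1, 5, 7}
Tree: B1–B2, B1–B3, B1–B4, B2–B5

Each bag holds 4 vertices, so the decomposition has width 3, which upper-bounds the treewidth. For the lower bound, the 4 vertices {1, 4, 5, 6} are pairwise adjacent, and any tree decomposition puts a clique entirely inside one bag — forcing width ≥ 3. Therefore the treewidth is 3.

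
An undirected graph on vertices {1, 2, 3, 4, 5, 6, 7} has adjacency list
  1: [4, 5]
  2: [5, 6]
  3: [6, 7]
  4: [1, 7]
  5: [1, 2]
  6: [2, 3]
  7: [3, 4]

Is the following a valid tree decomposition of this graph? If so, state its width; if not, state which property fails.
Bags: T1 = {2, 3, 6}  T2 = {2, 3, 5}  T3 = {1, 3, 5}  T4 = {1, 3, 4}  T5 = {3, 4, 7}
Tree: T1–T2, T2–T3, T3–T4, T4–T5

Yes; width 2.

Every vertex of G appears in some bag (union = {1, 2, 3, 4, 5, 6, 7}); every edge is covered by a bag; and for each vertex v the set of bags containing v is connected in the bag tree. The decomposition is therefore valid. The largest bag has 3 vertices, so the width is 2.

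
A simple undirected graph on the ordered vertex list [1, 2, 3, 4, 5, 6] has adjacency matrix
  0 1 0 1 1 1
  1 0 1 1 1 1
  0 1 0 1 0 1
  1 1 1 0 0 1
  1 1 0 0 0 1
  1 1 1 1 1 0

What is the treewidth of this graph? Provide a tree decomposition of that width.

Every bag has size at most 4, so the width is 4 − 1 = 3 and tw(G) ≤ 3. Conversely, {1, 2, 4, 6} is a clique of size 4, and the vertices of any clique must share a bag in every tree decomposition; so some bag has ≥ 4 vertices and tw(G) ≥ 3. The upper and lower bounds meet at 3, so that is the treewidth.

Treewidth 3.
Bags: B1 = {1, 2, 4, 6}  B2 = {2, 3, 4, 6}  B3 = {1, 2, 5, 6}
Tree: B1–B2, B1–B3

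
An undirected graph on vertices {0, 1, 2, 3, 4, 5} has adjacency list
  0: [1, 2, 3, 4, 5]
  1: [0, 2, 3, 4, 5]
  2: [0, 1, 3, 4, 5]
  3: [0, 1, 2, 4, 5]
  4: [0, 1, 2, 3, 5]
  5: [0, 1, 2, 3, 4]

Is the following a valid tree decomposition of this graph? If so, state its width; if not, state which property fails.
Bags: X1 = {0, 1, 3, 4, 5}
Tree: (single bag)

No — vertex 2 appears in no bag.

A tree decomposition must satisfy three properties: every vertex lies in some bag; for every edge, both endpoints lie together in some bag; and for every vertex, the bags containing it form a connected subtree. Here vertex 2 appears in no bag, so the decomposition is invalid.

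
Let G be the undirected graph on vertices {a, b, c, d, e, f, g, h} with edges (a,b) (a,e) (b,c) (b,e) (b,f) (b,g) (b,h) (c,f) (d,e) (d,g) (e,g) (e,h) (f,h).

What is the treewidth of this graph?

2

A width-2 tree decomposition is:
Bags: B1 = {b, e, h}  B2 = {b, e, g}  B3 = {b, f, h}  B4 = {b, c, f}  B5 = {a, b, e}  B6 = {d, e, g}
Tree: B1–B2, B1–B3, B3–B4, B2–B5, B2–B6
Each bag holds 3 vertices, so the decomposition has width 2, which upper-bounds the treewidth. Conversely, {d, e, g} is a clique of size 3, and the vertices of any clique must share a bag in every tree decomposition; so some bag has ≥ 3 vertices and tw(G) ≥ 2. Combining the bounds, tw(G) = 2.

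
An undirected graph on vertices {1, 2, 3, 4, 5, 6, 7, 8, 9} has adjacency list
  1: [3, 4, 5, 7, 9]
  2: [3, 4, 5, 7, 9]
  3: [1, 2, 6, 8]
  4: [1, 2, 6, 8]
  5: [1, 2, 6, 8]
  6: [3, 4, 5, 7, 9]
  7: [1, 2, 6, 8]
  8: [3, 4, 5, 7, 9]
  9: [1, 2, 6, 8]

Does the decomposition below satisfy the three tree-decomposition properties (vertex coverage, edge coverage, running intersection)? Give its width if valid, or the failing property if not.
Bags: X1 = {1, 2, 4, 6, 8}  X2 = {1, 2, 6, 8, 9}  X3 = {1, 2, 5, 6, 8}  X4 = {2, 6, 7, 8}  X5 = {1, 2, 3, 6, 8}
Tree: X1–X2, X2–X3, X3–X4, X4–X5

No — edge (1,7) lies in no bag.

A tree decomposition must satisfy three properties: every vertex lies in some bag; for every edge, both endpoints lie together in some bag; and for every vertex, the bags containing it form a connected subtree. Here edge (1,7) lies in no bag, so the decomposition is invalid.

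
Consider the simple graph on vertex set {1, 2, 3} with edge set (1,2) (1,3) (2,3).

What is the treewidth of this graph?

2

A width-2 tree decomposition is:
Bags: B1 = {1, 2, 3}
Tree: (single bag)
A single bag containing all 3 vertices is trivially a valid decomposition of width 2. For the lower bound, the 3 vertices {1, 2, 3} are pairwise adjacent, and any tree decomposition puts a clique entirely inside one bag — forcing width ≥ 2. Hence tw(G) = 2 exactly.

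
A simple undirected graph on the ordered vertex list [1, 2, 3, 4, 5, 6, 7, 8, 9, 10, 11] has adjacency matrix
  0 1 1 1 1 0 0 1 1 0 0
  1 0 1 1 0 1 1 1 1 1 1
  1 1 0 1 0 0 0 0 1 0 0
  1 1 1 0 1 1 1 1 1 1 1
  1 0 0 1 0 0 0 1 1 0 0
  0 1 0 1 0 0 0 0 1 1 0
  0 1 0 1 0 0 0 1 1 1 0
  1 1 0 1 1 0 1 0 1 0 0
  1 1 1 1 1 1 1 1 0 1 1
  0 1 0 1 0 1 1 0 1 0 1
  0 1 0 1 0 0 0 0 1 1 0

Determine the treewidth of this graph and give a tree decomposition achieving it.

Each bag holds 5 vertices, so the decomposition has width 4, which upper-bounds the treewidth. On the other hand G contains the 5-clique {1, 2, 4, 8, 9}. A clique must lie in a single bag of any decomposition, so no decomposition can have width below 4. Combining the bounds, tw(G) = 4.

Treewidth 4.
One such decomposition:
Bags: B1 = {2, 4, 7, 9, 10}  B2 = {2, 4, 7, 8, 9}  B3 = {1, 2, 4, 8, 9}  B4 = {1, 4, 5, 8, 9}  B5 = {2, 4, 6, 9, 10}  B6 = {1, 2, 3, 4, 9}  B7 = {2, 4, 9, 10, 11}
Tree: B1–B2, B2–B3, B3–B4, B1–B5, B3–B6, B5–B7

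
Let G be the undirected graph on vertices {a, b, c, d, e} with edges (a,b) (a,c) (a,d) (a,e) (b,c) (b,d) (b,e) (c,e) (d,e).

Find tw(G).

A width-3 tree decomposition is:
Bags: B1 = {a, b, d, e}  B2 = {a, b, c, e}
Tree: B1–B2
Each bag holds 4 vertices, so the decomposition has width 3, which upper-bounds the treewidth. On the other hand G contains the 4-clique {a, b, d, e}. A clique must lie in a single bag of any decomposition, so no decomposition can have width below 3. Combining the bounds, tw(G) = 3.

3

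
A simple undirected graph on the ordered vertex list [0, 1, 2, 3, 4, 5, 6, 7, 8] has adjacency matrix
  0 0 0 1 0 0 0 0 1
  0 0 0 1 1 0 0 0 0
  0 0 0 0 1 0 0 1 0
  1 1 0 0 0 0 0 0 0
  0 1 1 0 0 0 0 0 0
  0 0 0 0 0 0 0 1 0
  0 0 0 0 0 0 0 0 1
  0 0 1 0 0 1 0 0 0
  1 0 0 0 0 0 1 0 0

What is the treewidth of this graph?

1

A width-1 tree decomposition is:
Bags: B1 = {5, 7}  B2 = {2, 7}  B3 = {2, 4}  B4 = {1, 4}  B5 = {1, 3}  B6 = {0, 3}  B7 = {0, 8}  B8 = {6, 8}
Tree: B1–B2, B2–B3, B3–B4, B4–B5, B5–B6, B6–B7, B7–B8
Each bag holds 2 vertices, so the decomposition has width 1, which upper-bounds the treewidth. Since G has at least one edge (e.g. 5–7), it is not an edgeless graph, so tw(G) ≥ 1. Therefore the treewidth is 1.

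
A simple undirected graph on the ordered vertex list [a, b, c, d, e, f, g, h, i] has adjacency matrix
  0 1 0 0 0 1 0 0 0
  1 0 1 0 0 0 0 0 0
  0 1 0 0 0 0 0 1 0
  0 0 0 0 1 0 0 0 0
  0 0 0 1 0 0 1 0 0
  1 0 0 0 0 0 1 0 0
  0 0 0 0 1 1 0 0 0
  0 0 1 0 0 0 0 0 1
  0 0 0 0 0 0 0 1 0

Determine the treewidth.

A width-1 tree decomposition is:
Bags: B1 = {d, e}  B2 = {e, g}  B3 = {f, g}  B4 = {a, f}  B5 = {a, b}  B6 = {b, c}  B7 = {c, h}  B8 = {h, i}
Tree: B1–B2, B2–B3, B3–B4, B4–B5, B5–B6, B6–B7, B7–B8
The largest bag has 2 vertices, giving width 1; this decomposition certifies tw(G) ≤ 1. Since G has at least one edge (e.g. d–e), it is not an edgeless graph, so tw(G) ≥ 1. Combining the bounds, tw(G) = 1.

1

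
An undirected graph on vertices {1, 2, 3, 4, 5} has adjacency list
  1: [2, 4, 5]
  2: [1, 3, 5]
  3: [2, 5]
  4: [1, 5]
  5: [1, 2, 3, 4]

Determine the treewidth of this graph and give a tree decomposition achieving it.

The largest bag has 3 vertices, giving width 2; this decomposition certifies tw(G) ≤ 2. For the lower bound, the 3 vertices {1, 2, 5} are pairwise adjacent, and any tree decomposition puts a clique entirely inside one bag — forcing width ≥ 2. Hence tw(G) = 2 exactly.

Treewidth 2.
One such decomposition:
Bags: B1 = {1, 2, 5}  B2 = {2, 3, 5}  B3 = {1, 4, 5}
Tree: B1–B2, B1–B3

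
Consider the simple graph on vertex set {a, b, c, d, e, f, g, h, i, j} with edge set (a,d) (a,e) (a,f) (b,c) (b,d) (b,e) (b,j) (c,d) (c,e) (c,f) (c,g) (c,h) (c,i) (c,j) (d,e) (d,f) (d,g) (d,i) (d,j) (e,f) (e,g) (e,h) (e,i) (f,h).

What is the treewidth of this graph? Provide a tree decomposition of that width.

Treewidth 3.
One optimal decomposition is:
Bags: B1 = {b, c, d, e}  B2 = {c, d, e, g}  B3 = {c, d, e, f}  B4 = {c, e, f, h}  B5 = {b, c, d, j}  B6 = {c, d, e, i}  B7 = {a, d, e, f}
Tree: B1–B2, B1–B3, B3–B4, B1–B5, B3–B6, B3–B7

The largest bag has 4 vertices, giving width 3; this decomposition certifies tw(G) ≤ 3. Conversely, {b, c, d, j} is a clique of size 4, and the vertices of any clique must share a bag in every tree decomposition; so some bag has ≥ 4 vertices and tw(G) ≥ 3. Combining the bounds, tw(G) = 3.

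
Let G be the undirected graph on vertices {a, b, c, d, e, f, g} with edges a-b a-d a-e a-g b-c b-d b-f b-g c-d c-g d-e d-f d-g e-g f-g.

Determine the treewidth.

A width-3 tree decomposition is:
Bags: B1 = {b, c, d, g}  B2 = {b, d, f, g}  B3 = {a, b, d, g}  B4 = {a, d, e, g}
Tree: B1–B2, B2–B3, B3–B4
Every bag has size at most 4, so the width is 4 − 1 = 3 and tw(G) ≤ 3. For the lower bound, the 4 vertices {a, d, e, g} are pairwise adjacent, and any tree decomposition puts a clique entirely inside one bag — forcing width ≥ 3. Hence tw(G) = 3 exactly.

3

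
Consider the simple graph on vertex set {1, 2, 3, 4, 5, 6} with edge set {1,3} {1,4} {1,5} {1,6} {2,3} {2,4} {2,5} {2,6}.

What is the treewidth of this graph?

2

A width-2 tree decomposition is:
Bags: B1 = {1, 2, 6}  B2 = {1, 2, 4}  B3 = {1, 2, 3}  B4 = {1, 2, 5}
Tree: B1–B2, B2–B3, B3–B4
The largest bag has 3 vertices, giving width 2; this decomposition certifies tw(G) ≤ 2. For the lower bound, G contains the cycle 1–6–2–4–1, so G is not a forest; only forests have treewidth ≤ 1, hence tw(G) ≥ 2. Therefore the treewidth is 2.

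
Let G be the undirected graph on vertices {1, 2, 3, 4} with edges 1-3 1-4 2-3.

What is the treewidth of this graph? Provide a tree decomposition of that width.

The largest bag has 2 vertices, giving width 1; this decomposition certifies tw(G) ≤ 1. G has an edge, so its treewidth is at least 1. Hence tw(G) = 1 exactly.

Treewidth 1.
One such decomposition:
Bags: B1 = {2, 3}  B2 = {1, 3}  B3 = {1, 4}
Tree: B1–B2, B2–B3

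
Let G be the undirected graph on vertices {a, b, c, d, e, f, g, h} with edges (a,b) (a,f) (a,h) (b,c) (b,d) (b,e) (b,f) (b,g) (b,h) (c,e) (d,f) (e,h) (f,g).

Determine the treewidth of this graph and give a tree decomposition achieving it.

Each bag holds 3 vertices, so the decomposition has width 2, which upper-bounds the treewidth. On the other hand G contains the 3-clique {b, e, h}. A clique must lie in a single bag of any decomposition, so no decomposition can have width below 2. Combining the bounds, tw(G) = 2.

Treewidth 2.
Bags: B1 = {a, b, f}  B2 = {a, b, h}  B3 = {b, d, f}  B4 = {b, e, h}  B5 = {b, c, e}  B6 = {b, f, g}
Tree: B1–B2, B1–B3, B2–B4, B4–B5, B3–B6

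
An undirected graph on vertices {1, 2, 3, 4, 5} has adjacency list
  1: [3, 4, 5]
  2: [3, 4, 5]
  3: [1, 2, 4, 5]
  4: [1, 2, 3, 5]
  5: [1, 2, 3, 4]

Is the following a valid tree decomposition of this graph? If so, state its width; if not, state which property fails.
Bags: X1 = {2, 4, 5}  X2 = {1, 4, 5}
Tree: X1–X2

A tree decomposition must satisfy three properties: every vertex lies in some bag; for every edge, both endpoints lie together in some bag; and for every vertex, the bags containing it form a connected subtree. Here vertex 3 appears in no bag, so the decomposition is invalid.

No — vertex 3 appears in no bag.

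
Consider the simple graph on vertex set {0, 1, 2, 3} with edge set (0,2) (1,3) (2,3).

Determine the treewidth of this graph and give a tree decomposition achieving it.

The largest bag has 2 vertices, giving width 1; this decomposition certifies tw(G) ≤ 1. G has an edge, so its treewidth is at least 1. Therefore the treewidth is 1.

Treewidth 1.
One such decomposition:
Bags: B1 = {1, 3}  B2 = {2, 3}  B3 = {0, 2}
Tree: B1–B2, B2–B3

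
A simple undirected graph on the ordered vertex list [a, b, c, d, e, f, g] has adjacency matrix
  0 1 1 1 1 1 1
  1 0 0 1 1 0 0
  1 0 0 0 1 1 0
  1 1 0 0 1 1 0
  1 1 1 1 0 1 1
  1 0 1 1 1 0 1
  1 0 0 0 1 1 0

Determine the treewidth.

3

A width-3 tree decomposition is:
Bags: B1 = {a, d, e, f}  B2 = {a, e, f, g}  B3 = {a, c, e, f}  B4 = {a, b, d, e}
Tree: B1–B2, B1–B3, B1–B4
Each bag holds 4 vertices, so the decomposition has width 3, which upper-bounds the treewidth. On the other hand G contains the 4-clique {a, d, e, f}. A clique must lie in a single bag of any decomposition, so no decomposition can have width below 3. Hence tw(G) = 3 exactly.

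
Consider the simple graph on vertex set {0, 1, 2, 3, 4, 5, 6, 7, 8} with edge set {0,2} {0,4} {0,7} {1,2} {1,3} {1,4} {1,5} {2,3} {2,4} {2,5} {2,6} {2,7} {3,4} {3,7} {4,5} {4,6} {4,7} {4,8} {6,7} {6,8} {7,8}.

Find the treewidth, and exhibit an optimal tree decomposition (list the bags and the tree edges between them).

Every bag has size at most 4, so the width is 4 − 1 = 3 and tw(G) ≤ 3. On the other hand G contains the 4-clique {4, 6, 7, 8}. A clique must lie in a single bag of any decomposition, so no decomposition can have width below 3. Hence tw(G) = 3 exactly.

Treewidth 3.
One such decomposition:
Bags: B1 = {1, 2, 3, 4}  B2 = {2, 3, 4, 7}  B3 = {2, 4, 6, 7}  B4 = {0, 2, 4, 7}  B5 = {4, 6, 7, 8}  B6 = {1, 2, 4, 5}
Tree: B1–B2, B2–B3, B2–B4, B3–B5, B1–B6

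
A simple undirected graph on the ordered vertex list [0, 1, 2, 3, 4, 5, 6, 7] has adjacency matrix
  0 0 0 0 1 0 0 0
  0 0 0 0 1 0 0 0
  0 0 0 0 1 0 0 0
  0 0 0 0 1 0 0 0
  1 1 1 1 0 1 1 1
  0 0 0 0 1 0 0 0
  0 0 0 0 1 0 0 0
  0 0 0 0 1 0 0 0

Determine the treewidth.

1

A width-1 tree decomposition is:
Bags: B1 = {2, 4}  B2 = {3, 4}  B3 = {4, 5}  B4 = {4, 6}  B5 = {1, 4}  B6 = {0, 4}  B7 = {4, 7}
Tree: B1–B2, B1–B3, B1–B4, B4–B5, B5–B6, B5–B7
The largest bag has 2 vertices, giving width 1; this decomposition certifies tw(G) ≤ 1. Any graph with an edge has treewidth ≥ 1, and G has the edge 4–2. Therefore the treewidth is 1.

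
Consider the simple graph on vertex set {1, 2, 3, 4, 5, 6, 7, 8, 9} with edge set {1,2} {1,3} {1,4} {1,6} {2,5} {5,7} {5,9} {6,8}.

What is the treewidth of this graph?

1

A width-1 tree decomposition is:
Bags: B1 = {2, 5}  B2 = {1, 2}  B3 = {1, 3}  B4 = {1, 4}  B5 = {5, 7}  B6 = {1, 6}  B7 = {6, 8}  B8 = {5, 9}
Tree: B1–B2, B2–B3, B2–B4, B1–B5, B2–B6, B6–B7, B5–B8
Every bag has size at most 2, so the width is 2 − 1 = 1 and tw(G) ≤ 1. Since G has at least one edge (e.g. 5–2), it is not an edgeless graph, so tw(G) ≥ 1. Combining the bounds, tw(G) = 1.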